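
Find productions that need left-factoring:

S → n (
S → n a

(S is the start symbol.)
Yes, S has productions with common prefix 'n'

Left-factoring is needed when two productions for the same non-terminal
share a common prefix on the right-hand side.

Productions for S:
  S → n (
  S → n a

Found common prefix 'n' in productions for S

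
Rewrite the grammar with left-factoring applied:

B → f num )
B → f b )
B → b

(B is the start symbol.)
B → f B'
B' → num )
B' → b )
B → b

Left-factoring transforms A → αβ₁ | αβ₂ into A → αA' and A' → β₁ | β₂
(α is the longest common prefix among the alternatives). Repeat until
no nonterminal has two alternatives with a common prefix.

Round 1: B has alternatives sharing prefix 'f'. Introduce B': B → f B'
  Add: B' → num )
  Add: B' → b )

No remaining common prefixes — done.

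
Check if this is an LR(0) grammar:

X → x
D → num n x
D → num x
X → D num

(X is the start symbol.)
Yes, the grammar is LR(0)

A grammar is LR(0) if no state in the canonical LR(0) collection has:
  - both a shift item (dot before a terminal) and a complete item (shift-reduce conflict), or
  - two or more complete items (reduce-reduce conflict; the accept item [X' → X .] counts as a complete item here).

Augment with X' → X and build the canonical LR(0) collection (I0 = CLOSURE({[X' → . X]}), then GOTO on every symbol after a dot until no new states appear). It has 9 states:
  I0: { [D → . num n x], [D → . num x], [X → . D num], [X → . x], [X' → . X] }  — shift
  I1: { [X → D . num] }  — shift
  I2: { [X' → X .] }  — accept
  I3: { [D → num . n x], [D → num . x] }  — shift
  I4: { [X → x .] }  — reduce
  I5: { [D → num n . x] }  — shift
  I6: { [D → num x .] }  — reduce
  I7: { [D → num n x .] }  — reduce
  I8: { [X → D num .] }  — reduce

Every state is either a pure shift/goto state or contains exactly one complete item and nothing to shift — no conflicts. The grammar is LR(0).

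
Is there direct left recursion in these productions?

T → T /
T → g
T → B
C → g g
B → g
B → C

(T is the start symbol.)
T → T /: LEFT RECURSIVE (starts with T)
T → g: starts with g
T → B: starts with B
C → g g: starts with g
B → g: starts with g
B → C: starts with C

The grammar has direct left recursion on: T.

Answer: Yes, T is left-recursive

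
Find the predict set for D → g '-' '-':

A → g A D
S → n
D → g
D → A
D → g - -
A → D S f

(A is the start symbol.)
{ 'g' }

PREDICT(D → g '-' '-') = (FIRST(RHS) \ {ε}) ∪ (FOLLOW(D) if ε ∈ FIRST(RHS), i.e. RHS ⇒* ε)
FIRST(g '-' '-') = { 'g' }
ε ∉ FIRST(g '-' '-'), so FOLLOW(D) is not added.
PREDICT(D → g '-' '-') = { 'g' }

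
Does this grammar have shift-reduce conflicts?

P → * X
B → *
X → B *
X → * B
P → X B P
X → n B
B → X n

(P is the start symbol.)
Yes — I1: [B → * .] vs [B → . *]; I6: [B → * .] vs [B → . *]; I7: [X → n B .] vs [X → B . *]; I11: [X → * B .] vs [X → B . *]; I13: [B → X n .] vs [B → . *]; I14: [B → * .] vs [B → . *]; I16: [P → * X .] vs [B → X . n]

Augment with P' → P and build the canonical LR(0) collection (I0 = CLOSURE({[P' → . P]}), then GOTO on every symbol after a dot until no new states appear). It has 17 states:
  I0: { [B → . *], [B → . X n], [P → . * X], [P → . X B P], [P' → . P], [X → . * B], [X → . B *], [X → . n B] }  — shift
  I1: { [B → * .], [B → . *], [B → . X n], [P → * . X], [X → * . B], [X → . * B], [X → . B *], [X → . n B] }  — shift, reduce
  I2: { [X → B . *] }  — shift
  I3: { [P' → P .] }  — accept
  I4: { [B → . *], [B → . X n], [B → X . n], [P → X . B P], [X → . * B], [X → . B *], [X → . n B] }  — shift
  I5: { [B → . *], [B → . X n], [X → . * B], [X → . B *], [X → . n B], [X → n . B] }  — shift
  I6: { [B → * .], [B → . *], [B → . X n], [X → * . B], [X → . * B], [X → . B *], [X → . n B] }  — shift, reduce
  I7: { [X → B . *], [X → n B .] }  — shift, reduce
  I8: { [B → X . n] }  — shift
  I9: { [B → X n .] }  — reduce
  I10: { [X → B * .] }  — reduce
  I11: { [X → * B .], [X → B . *] }  — shift, reduce
  I12: { [B → . *], [B → . X n], [P → . * X], [P → . X B P], [P → X B . P], [X → . * B], [X → . B *], [X → . n B], [X → B . *] }  — shift
  I13: { [B → . *], [B → . X n], [B → X n .], [X → . * B], [X → . B *], [X → . n B], [X → n . B] }  — shift, reduce
  I14: { [B → * .], [B → . *], [B → . X n], [P → * . X], [X → * . B], [X → . * B], [X → . B *], [X → . n B], [X → B * .] }  — shift, 2 reduces
  I15: { [P → X B P .] }  — reduce
  I16: { [B → X . n], [P → * X .] }  — shift, reduce

I1 contains reduce item [B → * .] and shift items [B → . *], [X → . * B], [X → . n B] — shift-reduce conflict.
I6 contains reduce item [B → * .] and shift items [B → . *], [X → . * B], [X → . n B] — shift-reduce conflict.
I7 contains reduce item [X → n B .] and shift item [X → B . *] — shift-reduce conflict.
I11 contains reduce item [X → * B .] and shift item [X → B . *] — shift-reduce conflict.
I13 contains reduce item [B → X n .] and shift items [B → . *], [X → . * B], [X → . n B] — shift-reduce conflict.
I14 contains reduce items [B → * .], [X → B * .] and shift items [B → . *], [X → . * B], [X → . n B] — shift-reduce conflict.
I16 contains reduce item [P → * X .] and shift item [B → X . n] — shift-reduce conflict.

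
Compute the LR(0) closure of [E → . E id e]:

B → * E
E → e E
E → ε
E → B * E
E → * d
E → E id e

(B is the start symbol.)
{ [B → . * E], [E → . * d], [E → . B * E], [E → . E id e], [E → . e E], [E → .] }

Start with: [E → . E id e]
  [E → . E id e] has the dot before E: add [E → . e E], [E → .], [E → . B * E], [E → . * d]
  [E → . B * E] has the dot before B: add [B → . * E]
No further items can be added.

CLOSURE = { [B → . * E], [E → . * d], [E → . B * E], [E → . E id e], [E → . e E], [E → .] }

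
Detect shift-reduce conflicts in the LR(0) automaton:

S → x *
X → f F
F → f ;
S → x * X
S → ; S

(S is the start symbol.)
A shift-reduce conflict occurs when an LR(0) state has both:
  - a complete (reduce) item [A → α .] (dot at the end), and
  - a shift item [B → β . c γ] (dot before a terminal).

Augment with S' → S and build the canonical LR(0) collection (I0 = CLOSURE({[S' → . S]}), then GOTO on every symbol after a dot until no new states appear). It has 11 states:
  I0: { [S → . ; S], [S → . x * X], [S → . x *], [S' → . S] }  — shift
  I1: { [S → . ; S], [S → . x * X], [S → . x *], [S → ; . S] }  — shift
  I2: { [S' → S .] }  — accept
  I3: { [S → x . * X], [S → x . *] }  — shift
  I4: { [S → x * . X], [S → x * .], [X → . f F] }  — shift, reduce
  I5: { [S → x * X .] }  — reduce
  I6: { [F → . f ;], [X → f . F] }  — shift
  I7: { [X → f F .] }  — reduce
  I8: { [F → f . ;] }  — shift
  I9: { [F → f ; .] }  — reduce
  I10: { [S → ; S .] }  — reduce

I4 contains reduce item [S → x * .] and shift item [X → . f F] — shift-reduce conflict.

Answer: Yes — I4: [S → x * .] vs [X → . f F]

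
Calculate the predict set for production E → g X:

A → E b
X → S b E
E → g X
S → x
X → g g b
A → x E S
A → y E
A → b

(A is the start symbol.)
{ 'g' }

PREDICT(E → g X) = (FIRST(RHS) \ {ε}) ∪ (FOLLOW(E) if ε ∈ FIRST(RHS), i.e. RHS ⇒* ε)
FIRST(g X) = { 'g' }
ε ∉ FIRST(g X), so FOLLOW(E) is not added.
PREDICT(E → g X) = { 'g' }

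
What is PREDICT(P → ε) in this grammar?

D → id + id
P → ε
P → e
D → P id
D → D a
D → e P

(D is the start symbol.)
{ $, 'a', 'id' }

PREDICT(P → ε) = (FIRST(RHS) \ {ε}) ∪ (FOLLOW(P) if ε ∈ FIRST(RHS), i.e. RHS ⇒* ε)
The right-hand side is ε (FIRST(ε) = { ε }), so the predict set is FOLLOW(P) = { $, 'a', 'id' }
PREDICT(P → ε) = { $, 'a', 'id' }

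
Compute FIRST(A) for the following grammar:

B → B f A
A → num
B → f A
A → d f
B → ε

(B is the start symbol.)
{ 'd', 'num' }

To compute FIRST(A), examine every production with A on the left-hand side, reading each right-hand side left to right until a non-nullable symbol is reached.

From A → num:
  - num is a terminal: add 'num' and stop
From A → d f:
  - d is a terminal: add 'd' and stop

Collecting: FIRST(A) = { 'd', 'num' }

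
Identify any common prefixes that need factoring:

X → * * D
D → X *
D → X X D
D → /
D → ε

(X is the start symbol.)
Yes, D has productions with common prefix 'X'

Left-factoring is needed when two productions for the same non-terminal
share a common prefix on the right-hand side.

Productions for D:
  D → X *
  D → X X D
  D → /
  D → ε

Found common prefix 'X' in productions for D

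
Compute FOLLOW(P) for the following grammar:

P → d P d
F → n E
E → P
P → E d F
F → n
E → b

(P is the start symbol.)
To compute FOLLOW(P), find every occurrence of P on a right-hand side N → α P β: add FIRST(β) \ {ε}, and if β is empty or nullable also add FOLLOW(N). Iterate to a fixed point.

P is the start symbol, so $ ∈ FOLLOW(P).
In P → d P d: P is followed by d, add FIRST(d) \ {ε} = { 'd' }
In E → P: P is at the end, add FOLLOW(E)

The FOLLOW sets referred to above (computed the same way, to a fixed point):
  FOLLOW(E) = { $, 'd' }

Taking the union: FOLLOW(P) = { $, 'd' }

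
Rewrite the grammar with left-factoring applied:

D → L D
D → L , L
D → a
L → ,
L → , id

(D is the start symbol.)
Left-factoring transforms A → αβ₁ | αβ₂ into A → αA' and A' → β₁ | β₂
(α is the longest common prefix among the alternatives). Repeat until
no nonterminal has two alternatives with a common prefix.

Round 1: D has alternatives sharing prefix 'L'. Introduce D': D → L D'
  Add: D' → D
  Add: D' → , L

Round 2: L has alternatives sharing prefix ','. Introduce L': L → , L'
  Add: L' → ε
  Add: L' → id

No remaining common prefixes — done.

Resulting grammar:
D → L D'
D' → D
D' → , L
D → a
L → , L'
L' → ε
L' → id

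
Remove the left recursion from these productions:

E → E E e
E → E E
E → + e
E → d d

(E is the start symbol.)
E → + e E'
E → d d E'
E' → E e E'
E' → E E'
E' → ε

E is directly left-recursive. The standard transformation for
  A → A α₁ | ... | A α_m | β₁ | ... | β_n
is
  A  → β₁ A' | ... | β_n A'
  A' → α₁ A' | ... | α_m A' | ε

E → + e becomes E → + e E'
E → d d becomes E → d d E'
E → E E e becomes E' → E e E'
E → E E becomes E' → E E'
Add E' → ε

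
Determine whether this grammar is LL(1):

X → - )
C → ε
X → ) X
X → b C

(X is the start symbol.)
A grammar is LL(1) if for each non-terminal N with multiple productions, the predict sets of those productions are pairwise disjoint, where PREDICT(N → α) = (FIRST(α) \ {ε}) ∪ (FOLLOW(N) if α ⇒* ε).

For X:
  PREDICT(X → '-' ')') = { '-' }
  PREDICT(X → ')' X) = { ')' }
  PREDICT(X → b C) = { 'b' }
C has a single production, so nothing to check there.

All predict sets are disjoint. The grammar IS LL(1).

Answer: Yes, the grammar is LL(1).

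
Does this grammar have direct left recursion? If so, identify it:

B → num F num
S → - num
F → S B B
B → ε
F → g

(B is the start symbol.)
Direct left recursion occurs when N → N α for some non-terminal N (the right-hand side begins with the left-hand side itself).

B → num F num: starts with num
S → - num: starts with '-'
F → S B B: starts with S
B → ε: starts with ε
F → g: starts with g

No direct left recursion found.

Answer: No direct left recursion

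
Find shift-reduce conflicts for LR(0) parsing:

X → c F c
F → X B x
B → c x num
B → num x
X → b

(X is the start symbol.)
Augment with X' → X and build the canonical LR(0) collection (I0 = CLOSURE({[X' → . X]}), then GOTO on every symbol after a dot until no new states appear). It has 14 states:
  I0: { [X → . b], [X → . c F c], [X' → . X] }  — shift
  I1: { [X' → X .] }  — accept
  I2: { [X → b .] }  — reduce
  I3: { [F → . X B x], [X → . b], [X → . c F c], [X → c . F c] }  — shift
  I4: { [X → c F . c] }  — shift
  I5: { [B → . c x num], [B → . num x], [F → X . B x] }  — shift
  I6: { [F → X B . x] }  — shift
  I7: { [B → c . x num] }  — shift
  I8: { [B → num . x] }  — shift
  I9: { [B → num x .] }  — reduce
  I10: { [B → c x . num] }  — shift
  I11: { [B → c x num .] }  — reduce
  I12: { [F → X B x .] }  — reduce
  I13: { [X → c F c .] }  — reduce

No state contains both a complete item and a shift item.

Answer: No shift-reduce conflicts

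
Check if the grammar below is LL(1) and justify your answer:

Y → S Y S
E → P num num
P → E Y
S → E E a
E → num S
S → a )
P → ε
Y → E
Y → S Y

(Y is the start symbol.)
A grammar is LL(1) if for each non-terminal N with multiple productions, the predict sets of those productions are pairwise disjoint, where PREDICT(N → α) = (FIRST(α) \ {ε}) ∪ (FOLLOW(N) if α ⇒* ε).

Relevant sets:
  FIRST(S) = { 'a', 'num' }
  FIRST(E) = { 'num' }
  FIRST(P) = { 'num', ε }
  FOLLOW(P) = { 'num' }

For Y:
  PREDICT(Y → S Y S) = { 'a', 'num' }
  PREDICT(Y → E) = { 'num' }
  PREDICT(Y → S Y) = { 'a', 'num' }
For E:
  PREDICT(E → P num num) = { 'num' }
  PREDICT(E → num S) = { 'num' }
For P:
  PREDICT(P → E Y) = { 'num' }
  PREDICT(P → ε) = { 'num' }
For S:
  PREDICT(S → E E a) = { 'num' }
  PREDICT(S → a ')') = { 'a' }

Conflict found: Predict set conflict for Y: { 'num' }
The grammar is NOT LL(1).

Answer: No. Predict set conflict for Y: { 'num' }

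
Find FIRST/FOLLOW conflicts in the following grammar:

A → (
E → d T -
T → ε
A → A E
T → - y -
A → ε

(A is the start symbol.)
Yes. A → A E with FOLLOW(A) on { 'd' }; T → '-' y '-' with FOLLOW(T) on { '-' }

Nullable non-terminals: A, T.
FIRST sets used below: FIRST(A) = { '(', 'd', ε }, FIRST(E) = { 'd' }

A: nullable alternative(s) A → ε; FOLLOW(A) = { $, 'd' }
  A → (: FIRST \ {ε} = { '(' } — disjoint from FOLLOW(A)
  A → A E: FIRST \ {ε} = { '(', 'd' } — overlaps FOLLOW(A) on { 'd' }: CONFLICT
  A → ε: FIRST \ {ε} = { } — this is the only nullable alternative, skip

T: nullable alternative(s) T → ε; FOLLOW(T) = { '-' }
  T → ε: FIRST \ {ε} = { } — this is the only nullable alternative, skip
  T → - y -: FIRST \ {ε} = { '-' } — overlaps FOLLOW(T) on { '-' }: CONFLICT

E has no nullable alternative, so no FIRST/FOLLOW check is needed there.

So the grammar has 2 FIRST/FOLLOW conflicts (marked CONFLICT above).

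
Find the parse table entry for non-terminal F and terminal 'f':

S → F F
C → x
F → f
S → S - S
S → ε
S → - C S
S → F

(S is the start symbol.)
F → f

To find M[F, 'f'], we find productions for F where 'f' is in the predict set (PREDICT(N → α) = (FIRST(α) \ {ε}) ∪ (FOLLOW(N) if α ⇒* ε)).

F → f: PREDICT = { 'f' }
  'f' is in predict set, so this production goes in M[F, 'f']

M[F, 'f'] = F → f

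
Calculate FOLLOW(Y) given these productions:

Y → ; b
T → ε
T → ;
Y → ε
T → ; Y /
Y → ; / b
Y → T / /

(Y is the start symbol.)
{ $, '/' }

Y is the start symbol, so $ ∈ FOLLOW(Y).
In T → ; Y /: Y is followed by '/', add FIRST('/') \ {ε} = { '/' }

Taking the union: FOLLOW(Y) = { $, '/' }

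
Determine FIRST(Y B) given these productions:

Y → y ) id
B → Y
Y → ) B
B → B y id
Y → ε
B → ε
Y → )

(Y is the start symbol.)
{ ')', 'y', ε }

FIRST sets of the non-terminals involved (from the grammar, by fixed-point iteration):
  FIRST(Y) = { ')', 'y', ε }
  FIRST(B) = { ')', 'y', ε }

To compute FIRST(Y B), process the symbols left to right:
Symbol Y is a non-terminal. Add FIRST(Y) \ {ε} = { ')', 'y' }
Y is nullable (ε ∈ FIRST(Y)), continue to the next symbol.
Symbol B is a non-terminal. Add FIRST(B) \ {ε} = { ')', 'y' }
B is nullable (ε ∈ FIRST(B)), continue to the next symbol.
All symbols are nullable, so ε is in the result.
FIRST(Y B) = { ')', 'y', ε }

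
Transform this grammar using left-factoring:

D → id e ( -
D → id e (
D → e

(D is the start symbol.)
D → id e ( D'
D' → -
D' → ε
D → e

Left-factoring transforms A → αβ₁ | αβ₂ into A → αA' and A' → β₁ | β₂
(α is the longest common prefix among the alternatives). Repeat until
no nonterminal has two alternatives with a common prefix.

Round 1: D has alternatives sharing prefix 'id e ('. Introduce D': D → id e ( D'
  Add: D' → -
  Add: D' → ε

No remaining common prefixes — done.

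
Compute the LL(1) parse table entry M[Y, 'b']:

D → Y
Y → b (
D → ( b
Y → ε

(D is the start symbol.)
Y → b (

To find M[Y, 'b'], we find productions for Y where 'b' is in the predict set (PREDICT(N → α) = (FIRST(α) \ {ε}) ∪ (FOLLOW(N) if α ⇒* ε)).

Relevant sets:
  FOLLOW(Y) = { $ }

Y → b (: PREDICT = { 'b' }
  'b' is in predict set, so this production goes in M[Y, 'b']
Y → ε: PREDICT = { $ }

M[Y, 'b'] = Y → b (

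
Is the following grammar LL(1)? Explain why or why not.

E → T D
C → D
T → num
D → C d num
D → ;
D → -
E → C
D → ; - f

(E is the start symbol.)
A grammar is LL(1) if for each non-terminal N with multiple productions, the predict sets of those productions are pairwise disjoint, where PREDICT(N → α) = (FIRST(α) \ {ε}) ∪ (FOLLOW(N) if α ⇒* ε).

Relevant sets:
  FIRST(T) = { 'num' }
  FIRST(C) = { '-', ';' }

For E:
  PREDICT(E → T D) = { 'num' }
  PREDICT(E → C) = { '-', ';' }
For D:
  PREDICT(D → C d num) = { '-', ';' }
  PREDICT(D → ';') = { ';' }
  PREDICT(D → '-') = { '-' }
  PREDICT(D → ';' '-' f) = { ';' }
C, T have a single production, so nothing to check there.

Conflict found: Predict set conflict for D: { ';' }
The grammar is NOT LL(1).

Answer: No. Predict set conflict for D: { ';' }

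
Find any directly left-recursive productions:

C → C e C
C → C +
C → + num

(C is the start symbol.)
Yes, C is left-recursive

C → C e C: LEFT RECURSIVE (starts with C)
C → C +: LEFT RECURSIVE (starts with C)
C → + num: starts with '+'

The grammar has direct left recursion on: C.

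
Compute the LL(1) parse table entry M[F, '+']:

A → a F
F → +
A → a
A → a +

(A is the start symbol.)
F → +

To find M[F, '+'], we find productions for F where '+' is in the predict set (PREDICT(N → α) = (FIRST(α) \ {ε}) ∪ (FOLLOW(N) if α ⇒* ε)).

F → +: PREDICT = { '+' }
  '+' is in predict set, so this production goes in M[F, '+']

M[F, '+'] = F → +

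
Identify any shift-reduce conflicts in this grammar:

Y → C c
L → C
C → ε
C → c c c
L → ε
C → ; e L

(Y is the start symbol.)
Yes — I0: [C → .] vs [C → . ; e L]; I8: [C → .] vs [C → . ; e L]

Augment with Y' → Y and build the canonical LR(0) collection (I0 = CLOSURE({[Y' → . Y]}), then GOTO on every symbol after a dot until no new states appear). It has 11 states:
  I0: { [C → . ; e L], [C → . c c c], [C → .], [Y → . C c], [Y' → . Y] }  — shift, reduce
  I1: { [C → ; . e L] }  — shift
  I2: { [Y → C . c] }  — shift
  I3: { [Y' → Y .] }  — accept
  I4: { [C → c . c c] }  — shift
  I5: { [C → c c . c] }  — shift
  I6: { [C → c c c .] }  — reduce
  I7: { [Y → C c .] }  — reduce
  I8: { [C → . ; e L], [C → . c c c], [C → .], [C → ; e . L], [L → . C], [L → .] }  — shift, 2 reduces
  I9: { [L → C .] }  — reduce
  I10: { [C → ; e L .] }  — reduce

I0 contains reduce item [C → .] and shift items [C → . ; e L], [C → . c c c] — shift-reduce conflict.
I8 contains reduce items [C → .], [L → .] and shift items [C → . ; e L], [C → . c c c] — shift-reduce conflict.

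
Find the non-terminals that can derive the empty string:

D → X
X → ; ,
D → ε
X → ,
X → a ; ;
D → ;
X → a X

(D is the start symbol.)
ε-productions: D → ε
So D is immediately nullable.
No further non-terminal can be added: every production for the remaining non-terminals contains a terminal or a non-nullable non-terminal.
Nullable = { 'D' }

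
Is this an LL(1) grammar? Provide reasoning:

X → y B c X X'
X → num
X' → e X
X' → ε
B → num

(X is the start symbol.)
No. Predict set conflict for X': { 'e' }

Relevant sets:
  FOLLOW(X') = { $, 'e' }

For X:
  PREDICT(X → y B c X X') = { 'y' }
  PREDICT(X → num) = { 'num' }
For X':
  PREDICT(X' → e X) = { 'e' }
  PREDICT(X' → ε) = { $, 'e' }
B has a single production, so nothing to check there.

Conflict found: Predict set conflict for X': { 'e' }
The grammar is NOT LL(1).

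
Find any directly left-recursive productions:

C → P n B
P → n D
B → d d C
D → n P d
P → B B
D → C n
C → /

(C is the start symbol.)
No direct left recursion

Direct left recursion occurs when N → N α for some non-terminal N (the right-hand side begins with the left-hand side itself).

C → P n B: starts with P
P → n D: starts with n
B → d d C: starts with d
D → n P d: starts with n
P → B B: starts with B
D → C n: starts with C
C → /: starts with '/'

No direct left recursion found.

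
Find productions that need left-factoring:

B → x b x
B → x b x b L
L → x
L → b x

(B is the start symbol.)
Yes, B has productions with common prefix 'x b x'

Left-factoring is needed when two productions for the same non-terminal
share a common prefix on the right-hand side.

Productions for B:
  B → x b x
  B → x b x b L
Productions for L:
  L → x
  L → b x

Found common prefix 'x b x' in productions for B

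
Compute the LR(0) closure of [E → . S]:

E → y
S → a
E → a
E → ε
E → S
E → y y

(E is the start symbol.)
{ [E → . S], [S → . a] }

Start with: [E → . S]
  [E → . S] has the dot before S: add [S → . a]
No further items can be added.

CLOSURE = { [E → . S], [S → . a] }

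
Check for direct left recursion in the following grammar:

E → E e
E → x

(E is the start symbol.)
Yes, E is left-recursive

Direct left recursion occurs when N → N α for some non-terminal N (the right-hand side begins with the left-hand side itself).

E → E e: LEFT RECURSIVE (starts with E)
E → x: starts with x

The grammar has direct left recursion on: E.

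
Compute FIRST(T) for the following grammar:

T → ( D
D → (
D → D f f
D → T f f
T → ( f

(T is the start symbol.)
{ '(' }

To compute FIRST(T), examine every production with T on the left-hand side, reading each right-hand side left to right until a non-nullable symbol is reached.

From T → ( D:
  - '(' is a terminal: add '(' and stop
From T → ( f:
  - '(' is a terminal: add '(' and stop

Collecting: FIRST(T) = { '(' }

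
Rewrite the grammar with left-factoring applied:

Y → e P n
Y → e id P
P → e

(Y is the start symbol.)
Left-factoring transforms A → αβ₁ | αβ₂ into A → αA' and A' → β₁ | β₂
(α is the longest common prefix among the alternatives). Repeat until
no nonterminal has two alternatives with a common prefix.

Round 1: Y has alternatives sharing prefix 'e'. Introduce Y': Y → e Y'
  Add: Y' → P n
  Add: Y' → id P

No remaining common prefixes — done.

Resulting grammar:
Y → e Y'
Y' → P n
Y' → id P
P → e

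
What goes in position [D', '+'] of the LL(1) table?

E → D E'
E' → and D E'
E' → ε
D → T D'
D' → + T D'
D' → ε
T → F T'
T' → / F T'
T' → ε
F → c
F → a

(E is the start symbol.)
To find M[D', '+'], we find productions for D' where '+' is in the predict set (PREDICT(N → α) = (FIRST(α) \ {ε}) ∪ (FOLLOW(N) if α ⇒* ε)).

Relevant sets:
  FOLLOW(D') = { $, 'and' }

D' → + T D': PREDICT = { '+' }
  '+' is in predict set, so this production goes in M[D', '+']
D' → ε: PREDICT = { $, 'and' }

M[D', '+'] = D' → + T D'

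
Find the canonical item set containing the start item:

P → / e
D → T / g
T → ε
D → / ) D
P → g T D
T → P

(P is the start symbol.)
First, augment the grammar with P' → P
I₀ = CLOSURE({ [P' → . P] }):
  [P' → . P] has the dot before P: add [P → . / e], [P → . g T D]
No further items can be added.

I₀ = { [P → . / e], [P → . g T D], [P' → . P] }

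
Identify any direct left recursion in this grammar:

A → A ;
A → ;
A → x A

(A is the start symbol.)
Direct left recursion occurs when N → N α for some non-terminal N (the right-hand side begins with the left-hand side itself).

A → A ;: LEFT RECURSIVE (starts with A)
A → ;: starts with ';'
A → x A: starts with x

The grammar has direct left recursion on: A.

Answer: Yes, A is left-recursive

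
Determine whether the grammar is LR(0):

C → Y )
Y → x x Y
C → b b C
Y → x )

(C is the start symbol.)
Yes, the grammar is LR(0)

Augment with C' → C and build the canonical LR(0) collection (I0 = CLOSURE({[C' → . C]}), then GOTO on every symbol after a dot until no new states appear). It has 11 states:
  I0: { [C → . Y )], [C → . b b C], [C' → . C], [Y → . x )], [Y → . x x Y] }  — shift
  I1: { [C' → C .] }  — accept
  I2: { [C → Y . )] }  — shift
  I3: { [C → b . b C] }  — shift
  I4: { [Y → x . )], [Y → x . x Y] }  — shift
  I5: { [Y → x ) .] }  — reduce
  I6: { [Y → . x )], [Y → . x x Y], [Y → x x . Y] }  — shift
  I7: { [Y → x x Y .] }  — reduce
  I8: { [C → . Y )], [C → . b b C], [C → b b . C], [Y → . x )], [Y → . x x Y] }  — shift
  I9: { [C → b b C .] }  — reduce
  I10: { [C → Y ) .] }  — reduce

Every state is either a pure shift/goto state or contains exactly one complete item and nothing to shift — no conflicts. The grammar is LR(0).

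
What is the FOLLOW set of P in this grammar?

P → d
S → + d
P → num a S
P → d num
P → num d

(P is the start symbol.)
{ $ }

To compute FOLLOW(P), find every occurrence of P on a right-hand side N → α P β: add FIRST(β) \ {ε}, and if β is empty or nullable also add FOLLOW(N). Iterate to a fixed point.

P is the start symbol, so $ ∈ FOLLOW(P).
P does not occur on any right-hand side.

Taking the union: FOLLOW(P) = { $ }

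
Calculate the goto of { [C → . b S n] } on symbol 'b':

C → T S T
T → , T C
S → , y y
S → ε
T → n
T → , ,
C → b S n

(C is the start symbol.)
{ [C → b . S n], [S → . , y y], [S → .] }

GOTO(I, 'b') = CLOSURE({ [A → αX.β] : [A → α.Xβ] ∈ I, X = 'b' })

Items with dot before 'b', with the dot advanced:
  [C → . b S n] → [C → b . S n]
Closure of the advanced items:
  [C → b . S n] has the dot before S: add [S → . , y y], [S → .]

GOTO = { [C → b . S n], [S → . , y y], [S → .] }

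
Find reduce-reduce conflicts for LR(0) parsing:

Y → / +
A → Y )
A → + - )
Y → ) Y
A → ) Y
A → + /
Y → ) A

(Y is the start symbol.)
Yes — I13: [A → ) Y .] vs [Y → ) Y .]

A reduce-reduce conflict occurs when an LR(0) state has two complete items [A → α .] and [B → β .] — both call for a reduction, and with no lookahead the parser cannot choose between them.

Augment with Y' → Y and build the canonical LR(0) collection (I0 = CLOSURE({[Y' → . Y]}), then GOTO on every symbol after a dot until no new states appear). It has 14 states:
  I0: { [Y → . ) A], [Y → . ) Y], [Y → . / +], [Y' → . Y] }  — shift
  I1: { [A → . ) Y], [A → . + - )], [A → . + /], [A → . Y )], [Y → ) . A], [Y → ) . Y], [Y → . ) A], [Y → . ) Y], [Y → . / +] }  — shift
  I2: { [Y → / . +] }  — shift
  I3: { [Y' → Y .] }  — accept
  I4: { [Y → / + .] }  — reduce
  I5: { [A → ) . Y], [A → . ) Y], [A → . + - )], [A → . + /], [A → . Y )], [Y → ) . A], [Y → ) . Y], [Y → . ) A], [Y → . ) Y], [Y → . / +] }  — shift
  I6: { [A → + . - )], [A → + . /] }  — shift
  I7: { [Y → ) A .] }  — reduce
  I8: { [A → Y . )], [Y → ) Y .] }  — shift, reduce
  I9: { [A → Y ) .] }  — reduce
  I10: { [A → + - . )] }  — shift
  I11: { [A → + / .] }  — reduce
  I12: { [A → + - ) .] }  — reduce
  I13: { [A → ) Y .], [A → Y . )], [Y → ) Y .] }  — shift, 2 reduces

I13 contains complete items [A → ) Y .], [Y → ) Y .] — reduce-reduce conflict.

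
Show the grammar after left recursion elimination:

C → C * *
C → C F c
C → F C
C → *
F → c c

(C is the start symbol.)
C is directly left-recursive. The standard transformation for
  A → A α₁ | ... | A α_m | β₁ | ... | β_n
is
  A  → β₁ A' | ... | β_n A'
  A' → α₁ A' | ... | α_m A' | ε

C → F C becomes C → F C C'
C → * becomes C → * C'
C → C * * becomes C' → * * C'
C → C F c becomes C' → F c C'
Add C' → ε

Productions for other non-terminals are unchanged:
  F → c c

Resulting grammar:
C → F C C'
C → * C'
C' → * * C'
C' → F c C'
C' → ε
F → c c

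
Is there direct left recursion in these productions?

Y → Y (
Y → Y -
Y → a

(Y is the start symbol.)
Y → Y (: LEFT RECURSIVE (starts with Y)
Y → Y -: LEFT RECURSIVE (starts with Y)
Y → a: starts with a

The grammar has direct left recursion on: Y.

Answer: Yes, Y is left-recursive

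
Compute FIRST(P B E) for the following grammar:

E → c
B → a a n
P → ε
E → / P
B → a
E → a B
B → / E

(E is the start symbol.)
{ '/', 'a' }

FIRST sets of the non-terminals involved (from the grammar, by fixed-point iteration):
  FIRST(P) = { ε }
  FIRST(B) = { '/', 'a' }

To compute FIRST(P B E), process the symbols left to right:
Symbol P is a non-terminal. Add FIRST(P) \ {ε} = { }
P is nullable (ε ∈ FIRST(P)), continue to the next symbol.
Symbol B is a non-terminal. Add FIRST(B) \ {ε} = { '/', 'a' }
B is not nullable (ε ∉ FIRST(B)), so stop here.
FIRST(P B E) = { '/', 'a' }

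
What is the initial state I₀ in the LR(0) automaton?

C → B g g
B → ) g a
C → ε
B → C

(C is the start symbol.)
{ [B → . ) g a], [B → . C], [C → . B g g], [C → .], [C' → . C] }

First, augment the grammar with C' → C
I₀ = CLOSURE({ [C' → . C] }):
  [C' → . C] has the dot before C: add [C → . B g g], [C → .]
  [C → . B g g] has the dot before B: add [B → . ) g a], [B → . C]
No further items can be added.

I₀ = { [B → . ) g a], [B → . C], [C → . B g g], [C → .], [C' → . C] }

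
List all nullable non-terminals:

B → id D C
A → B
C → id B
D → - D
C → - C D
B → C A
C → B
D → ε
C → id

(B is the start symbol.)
A non-terminal is nullable if it can derive ε (the empty string): either it has an ε-production, or it has a production whose right-hand side consists entirely of nullable non-terminals.

ε-productions: D → ε
So D is immediately nullable.
No further non-terminal can be added: every production for the remaining non-terminals contains a terminal or a non-nullable non-terminal.
Nullable = { 'D' }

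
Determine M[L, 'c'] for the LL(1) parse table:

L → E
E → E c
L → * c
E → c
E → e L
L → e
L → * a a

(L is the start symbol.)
To find M[L, 'c'], we find productions for L where 'c' is in the predict set (PREDICT(N → α) = (FIRST(α) \ {ε}) ∪ (FOLLOW(N) if α ⇒* ε)).

Relevant sets:
  FIRST(E) = { 'c', 'e' }

L → E: PREDICT = { 'c', 'e' }
  'c' is in predict set, so this production goes in M[L, 'c']
L → * c: PREDICT = { '*' }
L → e: PREDICT = { 'e' }
L → * a a: PREDICT = { '*' }

M[L, 'c'] = L → E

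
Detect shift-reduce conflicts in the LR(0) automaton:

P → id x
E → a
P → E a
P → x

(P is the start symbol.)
A shift-reduce conflict occurs when an LR(0) state has both:
  - a complete (reduce) item [A → α .] (dot at the end), and
  - a shift item [B → β . c γ] (dot before a terminal).

Augment with P' → P and build the canonical LR(0) collection (I0 = CLOSURE({[P' → . P]}), then GOTO on every symbol after a dot until no new states appear). It has 8 states:
  I0: { [E → . a], [P → . E a], [P → . id x], [P → . x], [P' → . P] }  — shift
  I1: { [P → E . a] }  — shift
  I2: { [P' → P .] }  — accept
  I3: { [E → a .] }  — reduce
  I4: { [P → id . x] }  — shift
  I5: { [P → x .] }  — reduce
  I6: { [P → id x .] }  — reduce
  I7: { [P → E a .] }  — reduce

No state contains both a complete item and a shift item.

Answer: No shift-reduce conflicts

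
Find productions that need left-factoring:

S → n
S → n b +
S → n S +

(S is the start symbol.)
Left-factoring is needed when two productions for the same non-terminal
share a common prefix on the right-hand side.

Productions for S:
  S → n
  S → n b +
  S → n S +

Found common prefix 'n' in productions for S

Answer: Yes, S has productions with common prefix 'n'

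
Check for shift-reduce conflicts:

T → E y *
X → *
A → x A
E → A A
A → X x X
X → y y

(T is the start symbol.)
No shift-reduce conflicts

A shift-reduce conflict occurs when an LR(0) state has both:
  - a complete (reduce) item [A → α .] (dot at the end), and
  - a shift item [B → β . c γ] (dot before a terminal).

Augment with T' → T and build the canonical LR(0) collection (I0 = CLOSURE({[T' → . T]}), then GOTO on every symbol after a dot until no new states appear). It has 15 states:
  I0: { [A → . X x X], [A → . x A], [E → . A A], [T → . E y *], [T' → . T], [X → . *], [X → . y y] }  — shift
  I1: { [X → * .] }  — reduce
  I2: { [A → . X x X], [A → . x A], [E → A . A], [X → . *], [X → . y y] }  — shift
  I3: { [T → E . y *] }  — shift
  I4: { [T' → T .] }  — accept
  I5: { [A → X . x X] }  — shift
  I6: { [A → . X x X], [A → . x A], [A → x . A], [X → . *], [X → . y y] }  — shift
  I7: { [X → y . y] }  — shift
  I8: { [X → y y .] }  — reduce
  I9: { [A → x A .] }  — reduce
  I10: { [A → X x . X], [X → . *], [X → . y y] }  — shift
  I11: { [A → X x X .] }  — reduce
  I12: { [T → E y . *] }  — shift
  I13: { [T → E y * .] }  — reduce
  I14: { [E → A A .] }  — reduce

No state contains both a complete item and a shift item.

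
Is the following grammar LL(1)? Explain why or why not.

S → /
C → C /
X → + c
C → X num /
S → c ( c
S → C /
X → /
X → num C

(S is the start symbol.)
No. Predict set conflict for S: { '/' }

A grammar is LL(1) if for each non-terminal N with multiple productions, the predict sets of those productions are pairwise disjoint, where PREDICT(N → α) = (FIRST(α) \ {ε}) ∪ (FOLLOW(N) if α ⇒* ε).

Relevant sets:
  FIRST(C) = { '+', '/', 'num' }
  FIRST(X) = { '+', '/', 'num' }

For S:
  PREDICT(S → '/') = { '/' }
  PREDICT(S → c '(' c) = { 'c' }
  PREDICT(S → C '/') = { '+', '/', 'num' }
For C:
  PREDICT(C → C '/') = { '+', '/', 'num' }
  PREDICT(C → X num '/') = { '+', '/', 'num' }
For X:
  PREDICT(X → '+' c) = { '+' }
  PREDICT(X → '/') = { '/' }
  PREDICT(X → num C) = { 'num' }

Conflict found: Predict set conflict for S: { '/' }
The grammar is NOT LL(1).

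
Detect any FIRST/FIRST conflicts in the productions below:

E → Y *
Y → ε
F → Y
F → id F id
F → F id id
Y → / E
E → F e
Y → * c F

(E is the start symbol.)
FIRST sets of the non-terminals at (or reachable through a nullable prefix from) the front of some alternative:
  FIRST(Y) = { '*', '/', ε }
  FIRST(F) = { '*', '/', 'id', ε }

Productions for E:
  E → Y *: FIRST = { '*', '/' }
  E → F e: FIRST = { '*', '/', 'e', 'id' }
Productions for Y:
  Y → ε: FIRST = { ε }
  Y → / E: FIRST = { '/' }
  Y → * c F: FIRST = { '*' }
Productions for F:
  F → Y: FIRST = { '*', '/', ε }
  F → id F id: FIRST = { 'id' }
  F → F id id: FIRST = { '*', '/', 'id' }

Conflict for E: E → Y * and E → F e
  Overlap: { '*', '/' }
Conflict for F: F → Y and F → F id id
  Overlap: { '*', '/' }
Conflict for F: F → id F id and F → F id id
  Overlap: { 'id' }

Answer: Yes. E → Y '*' / E → F e on { '*', '/' }; F → Y / F → F id id on { '*', '/' }; F → id F id / F → F id id on { 'id' }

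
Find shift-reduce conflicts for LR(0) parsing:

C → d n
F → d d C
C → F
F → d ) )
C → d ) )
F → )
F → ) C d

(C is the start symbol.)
Augment with C' → C and build the canonical LR(0) collection (I0 = CLOSURE({[C' → . C]}), then GOTO on every symbol after a dot until no new states appear). It has 12 states:
  I0: { [C → . F], [C → . d ) )], [C → . d n], [C' → . C], [F → . ) C d], [F → . )], [F → . d ) )], [F → . d d C] }  — shift
  I1: { [C → . F], [C → . d ) )], [C → . d n], [F → ) . C d], [F → ) .], [F → . ) C d], [F → . )], [F → . d ) )], [F → . d d C] }  — shift, reduce
  I2: { [C' → C .] }  — accept
  I3: { [C → F .] }  — reduce
  I4: { [C → d . ) )], [C → d . n], [F → d . ) )], [F → d . d C] }  — shift
  I5: { [C → d ) . )], [F → d ) . )] }  — shift
  I6: { [C → . F], [C → . d ) )], [C → . d n], [F → . ) C d], [F → . )], [F → . d ) )], [F → . d d C], [F → d d . C] }  — shift
  I7: { [C → d n .] }  — reduce
  I8: { [F → d d C .] }  — reduce
  I9: { [C → d ) ) .], [F → d ) ) .] }  — 2 reduces
  I10: { [F → ) C . d] }  — shift
  I11: { [F → ) C d .] }  — reduce

I1 contains reduce item [F → ) .] and shift items [C → . d ) )], [C → . d n], [F → . )], [F → . ) C d], [F → . d ) )], [F → . d d C] — shift-reduce conflict.

Answer: Yes — I1: [F → ) .] vs [C → . d ) )]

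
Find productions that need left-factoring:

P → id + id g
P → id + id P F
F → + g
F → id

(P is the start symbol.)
Yes, P has productions with common prefix 'id + id'

Left-factoring is needed when two productions for the same non-terminal
share a common prefix on the right-hand side.

Productions for P:
  P → id + id g
  P → id + id P F
Productions for F:
  F → + g
  F → id

Found common prefix 'id + id' in productions for P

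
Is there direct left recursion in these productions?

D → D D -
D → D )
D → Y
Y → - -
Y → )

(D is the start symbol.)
D → D D -: LEFT RECURSIVE (starts with D)
D → D ): LEFT RECURSIVE (starts with D)
D → Y: starts with Y
Y → - -: starts with '-'
Y → ): starts with ')'

The grammar has direct left recursion on: D.

Answer: Yes, D is left-recursive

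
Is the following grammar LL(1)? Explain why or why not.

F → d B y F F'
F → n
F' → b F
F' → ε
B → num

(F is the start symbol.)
No. Predict set conflict for F': { 'b' }

A grammar is LL(1) if for each non-terminal N with multiple productions, the predict sets of those productions are pairwise disjoint, where PREDICT(N → α) = (FIRST(α) \ {ε}) ∪ (FOLLOW(N) if α ⇒* ε).

Relevant sets:
  FOLLOW(F') = { $, 'b' }

For F:
  PREDICT(F → d B y F F') = { 'd' }
  PREDICT(F → n) = { 'n' }
For F':
  PREDICT(F' → b F) = { 'b' }
  PREDICT(F' → ε) = { $, 'b' }
B has a single production, so nothing to check there.

Conflict found: Predict set conflict for F': { 'b' }
The grammar is NOT LL(1).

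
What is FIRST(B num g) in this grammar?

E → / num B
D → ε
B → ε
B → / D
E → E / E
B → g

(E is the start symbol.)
FIRST sets of the non-terminals involved (from the grammar, by fixed-point iteration):
  FIRST(B) = { '/', 'g', ε }

To compute FIRST(B num g), process the symbols left to right:
Symbol B is a non-terminal. Add FIRST(B) \ {ε} = { '/', 'g' }
B is nullable (ε ∈ FIRST(B)), continue to the next symbol.
Symbol num is a terminal. Add 'num' and stop.
FIRST(B num g) = { '/', 'g', 'num' }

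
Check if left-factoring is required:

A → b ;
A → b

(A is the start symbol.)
Left-factoring is needed when two productions for the same non-terminal
share a common prefix on the right-hand side.

Productions for A:
  A → b ;
  A → b

Found common prefix 'b' in productions for A

Answer: Yes, A has productions with common prefix 'b'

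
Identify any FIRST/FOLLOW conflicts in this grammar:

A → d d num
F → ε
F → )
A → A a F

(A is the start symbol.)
No FIRST/FOLLOW conflicts.

Nullable non-terminals: F.

F: nullable alternative(s) F → ε; FOLLOW(F) = { $, 'a' }
  F → ε: FIRST \ {ε} = { } — this is the only nullable alternative, skip
  F → ): FIRST \ {ε} = { ')' } — disjoint from FOLLOW(F)

A has no nullable alternative, so no FIRST/FOLLOW check is needed there.

No FIRST/FOLLOW conflicts found.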